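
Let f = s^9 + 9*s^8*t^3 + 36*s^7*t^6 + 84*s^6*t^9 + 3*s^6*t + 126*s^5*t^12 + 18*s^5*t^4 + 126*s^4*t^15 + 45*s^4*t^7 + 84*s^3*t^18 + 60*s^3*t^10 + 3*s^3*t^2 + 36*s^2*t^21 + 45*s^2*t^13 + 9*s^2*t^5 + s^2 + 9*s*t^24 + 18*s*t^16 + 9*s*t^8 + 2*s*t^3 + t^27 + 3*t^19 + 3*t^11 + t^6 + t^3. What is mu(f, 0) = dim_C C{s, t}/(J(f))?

2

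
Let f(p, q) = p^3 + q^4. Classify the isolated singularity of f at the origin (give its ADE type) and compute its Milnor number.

Type E6, Milnor number mu = 6.

The Hessian of f at 0 is [[0, 0], [0, 0]] with rank 0, so corank 2. A Groebner basis of the Jacobian ideal J(f) in C{p,q} is {q^3, p^2}; counting standard monomials gives mu = 6. Corank 2; j^3 = p^3 is a perfect cube, so E-series; the 4-jet and mu = 6 give E_6.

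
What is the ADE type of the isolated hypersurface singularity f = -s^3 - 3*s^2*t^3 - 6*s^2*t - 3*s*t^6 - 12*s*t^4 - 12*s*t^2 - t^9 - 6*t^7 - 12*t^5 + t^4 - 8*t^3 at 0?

E_6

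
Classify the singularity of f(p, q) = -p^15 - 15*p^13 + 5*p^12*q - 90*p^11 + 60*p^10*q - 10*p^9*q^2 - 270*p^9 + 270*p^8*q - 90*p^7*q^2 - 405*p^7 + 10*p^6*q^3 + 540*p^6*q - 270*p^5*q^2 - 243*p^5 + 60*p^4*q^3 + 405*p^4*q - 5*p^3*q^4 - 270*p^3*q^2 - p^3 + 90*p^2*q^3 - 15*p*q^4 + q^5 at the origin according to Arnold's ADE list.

The Hessian of f at 0 has rank 0. Corank 2; j^3 = -p^3 is a perfect cube, so E-series; the 5-jet and mu = 8 give E_8.

E8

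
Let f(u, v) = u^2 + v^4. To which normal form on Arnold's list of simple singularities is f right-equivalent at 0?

The Hessian of f at 0 has rank 1. Corank 1: A-series; mu = 3 gives A_3.

A3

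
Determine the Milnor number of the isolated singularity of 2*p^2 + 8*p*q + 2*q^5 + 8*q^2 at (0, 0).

4

The Hessian of f at 0 is [[4, 8], [8, 16]] with rank 1, so corank 1. A Groebner basis of the Jacobian ideal J(f) in C{p,q} is {q^4, p + 2*q}; counting standard monomials gives mu = 4. Corank 1: A-series; mu = 4 gives A_4.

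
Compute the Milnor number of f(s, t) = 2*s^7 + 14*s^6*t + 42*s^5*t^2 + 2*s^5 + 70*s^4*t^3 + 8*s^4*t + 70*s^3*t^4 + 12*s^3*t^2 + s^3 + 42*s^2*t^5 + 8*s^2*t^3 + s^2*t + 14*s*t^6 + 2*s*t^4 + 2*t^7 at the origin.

8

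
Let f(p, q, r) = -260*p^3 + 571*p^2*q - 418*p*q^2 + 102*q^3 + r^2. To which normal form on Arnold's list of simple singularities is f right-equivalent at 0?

D4

The Hessian of f at 0 has rank 1. Corank 2; j^3 = -(4*p - 3*q)*(65*p^2 - 94*p*q + 34*q^2) splits into three distinct lines over C (the quadratic factor has nonzero discriminant), so D_4.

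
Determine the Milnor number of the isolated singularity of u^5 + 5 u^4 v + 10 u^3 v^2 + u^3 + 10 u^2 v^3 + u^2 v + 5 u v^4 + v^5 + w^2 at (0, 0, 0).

The Hessian of f at 0 is [[0, 0, 0], [0, 0, 0], [0, 0, 2]] with rank 1, so corank 2. A Groebner basis of the Jacobian ideal J(f) in C{u,v,w} is {-u*v/5 + v^4, u*v^2, u^2 + u*v, w}; counting standard monomials gives mu = 6. Corank 2; j^3 = u^2*(u + v) has shape L^2 M (L != M), so D-series; mu = 6 gives D_6.

6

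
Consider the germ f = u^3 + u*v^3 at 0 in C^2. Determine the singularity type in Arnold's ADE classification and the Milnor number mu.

Type E_7, Milnor number mu = 7.

The Hessian of f at 0 has rank 0. Corank 2; j^3 = u^3 is a perfect cube, so E-series; the 4-jet and mu = 7 give E_7.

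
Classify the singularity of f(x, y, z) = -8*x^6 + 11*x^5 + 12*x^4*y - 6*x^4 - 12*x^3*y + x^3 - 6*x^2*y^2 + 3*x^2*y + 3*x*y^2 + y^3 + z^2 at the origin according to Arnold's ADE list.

E_{8}

The Hessian of f at 0 has rank 1. Corank 2; j^3 = (x + y)^3 is a perfect cube, so E-series; the 5-jet and mu = 8 give E_8.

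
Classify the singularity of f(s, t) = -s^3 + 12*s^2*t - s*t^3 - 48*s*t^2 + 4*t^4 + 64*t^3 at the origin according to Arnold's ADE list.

E7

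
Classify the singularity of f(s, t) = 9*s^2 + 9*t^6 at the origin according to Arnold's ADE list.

The Hessian of f at 0 has rank 1. Corank 1: A-series; mu = 5 gives A_5.

A_{5}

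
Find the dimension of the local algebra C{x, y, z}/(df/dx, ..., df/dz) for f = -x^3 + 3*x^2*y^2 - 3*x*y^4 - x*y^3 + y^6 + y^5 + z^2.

7

The Hessian of f at 0 has rank 1. Corank 2; j^3 = -x^3 is a perfect cube, so E-series; the 4-jet and mu = 7 give E_7.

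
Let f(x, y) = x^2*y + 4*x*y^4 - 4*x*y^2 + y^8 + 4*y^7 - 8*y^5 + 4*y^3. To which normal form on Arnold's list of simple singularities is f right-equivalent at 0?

The Hessian of f at 0 has rank 0. Corank 2; j^3 = y*(x - 2*y)^2 has shape L^2 M (L != M), so D-series; mu = 9 gives D_9.

D9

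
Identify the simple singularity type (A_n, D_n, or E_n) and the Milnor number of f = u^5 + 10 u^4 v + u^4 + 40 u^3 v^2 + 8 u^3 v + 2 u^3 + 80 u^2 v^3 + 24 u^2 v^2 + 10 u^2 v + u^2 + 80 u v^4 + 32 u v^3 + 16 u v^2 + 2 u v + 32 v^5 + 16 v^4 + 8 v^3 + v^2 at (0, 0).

The Hessian of f at 0 has rank 1. Corank 1: A-series; mu = 4 gives A_4.

Type A4, Milnor number mu = 4.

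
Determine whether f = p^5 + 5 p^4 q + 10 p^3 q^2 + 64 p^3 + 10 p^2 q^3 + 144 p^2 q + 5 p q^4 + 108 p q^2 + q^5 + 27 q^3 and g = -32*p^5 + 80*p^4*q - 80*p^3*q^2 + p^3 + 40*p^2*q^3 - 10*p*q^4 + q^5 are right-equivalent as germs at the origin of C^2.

The Hessian of f at 0 has rank 0. Corank 2; j^3 = (4*p + 3*q)^3 is a perfect cube, so E-series; the 5-jet and mu = 8 give E_8. The Hessian of g at 0 has rank 0. Corank 2; j^3 = p^3 is a perfect cube, so E-series; the 5-jet and mu = 8 give E_8. Both have type E_8, hence right-equivalent.

Yes.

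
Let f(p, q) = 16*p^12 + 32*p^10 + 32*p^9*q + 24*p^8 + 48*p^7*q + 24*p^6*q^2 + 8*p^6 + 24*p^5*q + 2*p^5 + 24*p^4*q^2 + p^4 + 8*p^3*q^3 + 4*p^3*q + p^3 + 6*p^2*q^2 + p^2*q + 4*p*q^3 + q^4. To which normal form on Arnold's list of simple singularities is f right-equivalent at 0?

D5

The Hessian of f at 0 is [[0, 0], [0, 0]] with rank 0, so corank 2. A Groebner basis of the Jacobian ideal J(f) in C{p,q} is {p*q^2, -p*q/4 + q^3, p^2 + p*q}; counting standard monomials gives mu = 5. Corank 2; j^3 = p^2*(p + q) has shape L^2 M (L != M), so D-series; mu = 5 gives D_5.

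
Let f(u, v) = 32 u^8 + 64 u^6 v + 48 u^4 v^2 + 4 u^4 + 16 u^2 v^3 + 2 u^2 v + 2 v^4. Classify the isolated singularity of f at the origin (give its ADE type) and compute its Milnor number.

Type D5, Milnor number mu = 5.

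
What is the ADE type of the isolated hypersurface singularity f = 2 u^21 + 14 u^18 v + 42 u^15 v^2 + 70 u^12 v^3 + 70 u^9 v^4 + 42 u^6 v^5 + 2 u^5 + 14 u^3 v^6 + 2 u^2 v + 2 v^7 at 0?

D8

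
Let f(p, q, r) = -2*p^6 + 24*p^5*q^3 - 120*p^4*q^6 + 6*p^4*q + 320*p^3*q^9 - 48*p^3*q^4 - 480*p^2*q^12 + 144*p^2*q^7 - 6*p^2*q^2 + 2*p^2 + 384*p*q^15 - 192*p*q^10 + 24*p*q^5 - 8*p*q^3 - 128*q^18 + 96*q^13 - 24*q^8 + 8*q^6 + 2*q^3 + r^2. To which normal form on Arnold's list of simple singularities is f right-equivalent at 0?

The Hessian of f at 0 is [[4, 0, 0], [0, 0, 0], [0, 0, 2]] with rank 2, so corank 1. A Groebner basis of the Jacobian ideal J(f) in C{p,q,r} is {q^2, p, r}; counting standard monomials gives mu = 2. Corank 1: A-series; mu = 2 gives A_2.

A2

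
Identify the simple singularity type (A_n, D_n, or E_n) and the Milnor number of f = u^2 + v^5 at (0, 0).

Type A4, Milnor number mu = 4.

The Hessian of f at 0 is [[2, 0], [0, 0]] with rank 1, so corank 1. A Groebner basis of the Jacobian ideal J(f) in C{u,v} is {v^4, u}; counting standard monomials gives mu = 4. Corank 1: A-series; mu = 4 gives A_4.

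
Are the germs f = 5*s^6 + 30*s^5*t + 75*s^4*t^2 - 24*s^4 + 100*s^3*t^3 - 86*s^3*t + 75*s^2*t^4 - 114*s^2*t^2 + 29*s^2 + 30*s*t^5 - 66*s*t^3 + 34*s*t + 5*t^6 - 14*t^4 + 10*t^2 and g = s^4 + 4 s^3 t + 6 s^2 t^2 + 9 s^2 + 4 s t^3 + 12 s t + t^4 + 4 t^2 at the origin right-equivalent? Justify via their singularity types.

No.

The Hessian of f at 0 is [[58, 34], [34, 20]] with rank 2, so corank 0. A Groebner basis of the Jacobian ideal J(f) in C{s,t} is {s, t}; counting standard monomials gives mu = 1. Corank 0: nondegenerate Morse point, so A_1. The Hessian of g at 0 is [[18, 12], [12, 8]] with rank 1, so corank 1. A Groebner basis of the Jacobian ideal J(g) in C{s,t} is {t^3, s + 2*t/3}; counting standard monomials gives mu = 3. Corank 1: A-series; mu = 3 gives A_3. f is A_1 but g is A_3, hence not right-equivalent.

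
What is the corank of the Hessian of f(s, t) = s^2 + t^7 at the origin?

1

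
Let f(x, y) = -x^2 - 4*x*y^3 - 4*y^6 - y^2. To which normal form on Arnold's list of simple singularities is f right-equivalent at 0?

A1

The Hessian of f at 0 has rank 2. Corank 0: nondegenerate Morse point, so A_1.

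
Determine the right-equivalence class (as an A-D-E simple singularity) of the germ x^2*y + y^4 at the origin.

D_{5}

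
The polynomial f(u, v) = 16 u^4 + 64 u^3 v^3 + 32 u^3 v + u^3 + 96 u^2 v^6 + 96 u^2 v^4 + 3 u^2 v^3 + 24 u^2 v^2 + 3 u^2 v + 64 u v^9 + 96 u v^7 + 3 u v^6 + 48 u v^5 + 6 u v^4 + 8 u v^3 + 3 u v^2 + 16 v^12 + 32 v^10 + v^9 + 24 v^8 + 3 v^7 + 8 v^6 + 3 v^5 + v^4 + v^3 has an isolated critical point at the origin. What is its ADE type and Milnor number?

Type E_6, Milnor number mu = 6.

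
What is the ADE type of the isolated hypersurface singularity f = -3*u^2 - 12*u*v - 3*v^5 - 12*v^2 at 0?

A_{4}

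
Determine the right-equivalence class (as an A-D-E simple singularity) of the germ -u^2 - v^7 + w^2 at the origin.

The Hessian of f at 0 is [[-2, 0, 0], [0, 0, 0], [0, 0, 2]] with rank 2, so corank 1. A Groebner basis of the Jacobian ideal J(f) in C{u,v,w} is {v^6, u, w}; counting standard monomials gives mu = 6. Corank 1: A-series; mu = 6 gives A_6.

A_{6}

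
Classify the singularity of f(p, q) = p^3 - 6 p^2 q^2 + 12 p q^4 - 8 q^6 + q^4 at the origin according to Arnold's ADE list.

The Hessian of f at 0 has rank 0. Corank 2; j^3 = p^3 is a perfect cube, so E-series; the 4-jet and mu = 6 give E_6.

E_6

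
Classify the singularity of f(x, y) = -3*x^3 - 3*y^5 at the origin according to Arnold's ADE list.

E_8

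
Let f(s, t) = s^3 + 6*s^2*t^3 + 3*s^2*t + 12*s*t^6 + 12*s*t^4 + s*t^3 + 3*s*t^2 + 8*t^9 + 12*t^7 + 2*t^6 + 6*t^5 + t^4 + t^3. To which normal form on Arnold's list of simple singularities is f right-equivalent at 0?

E_7

The Hessian of f at 0 has rank 0. Corank 2; j^3 = (s + t)^3 is a perfect cube, so E-series; the 4-jet and mu = 7 give E_7.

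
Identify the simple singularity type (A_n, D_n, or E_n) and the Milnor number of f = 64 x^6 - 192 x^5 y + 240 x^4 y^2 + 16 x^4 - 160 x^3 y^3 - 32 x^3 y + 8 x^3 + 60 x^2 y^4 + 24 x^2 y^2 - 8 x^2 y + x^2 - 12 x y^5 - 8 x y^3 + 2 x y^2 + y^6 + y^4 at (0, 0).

The Hessian of f at 0 has rank 1. Corank 1: A-series; mu = 5 gives A_5.

Type A_5, Milnor number mu = 5.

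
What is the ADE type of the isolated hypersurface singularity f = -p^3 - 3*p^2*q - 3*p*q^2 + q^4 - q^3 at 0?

E_6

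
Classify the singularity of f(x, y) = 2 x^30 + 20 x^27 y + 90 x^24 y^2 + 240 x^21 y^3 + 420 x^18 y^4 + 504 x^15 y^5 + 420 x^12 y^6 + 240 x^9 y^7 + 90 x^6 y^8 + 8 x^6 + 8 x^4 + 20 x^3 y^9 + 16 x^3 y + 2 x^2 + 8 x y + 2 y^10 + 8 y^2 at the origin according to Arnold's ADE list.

A9

The Hessian of f at 0 is [[4, 8], [8, 16]] with rank 1, so corank 1. A Groebner basis of the Jacobian ideal J(f) in C{x,y} is {-x*y^2/4 - x/128 + y^5 - 3*y^3/8 - y/64, x^2/32 + x*y^3 + 3*x*y/16 + y^4 + y^2/4, x^3 + x/2 + y, x^2*y + 2*x*y^2 - x/12 + 4*y^3/3 - y/6}; counting standard monomials gives mu = 9. Corank 1: A-series; mu = 9 gives A_9.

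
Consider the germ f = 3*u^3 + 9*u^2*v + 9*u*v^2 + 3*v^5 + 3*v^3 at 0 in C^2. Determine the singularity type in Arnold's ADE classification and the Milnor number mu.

Type E_8, Milnor number mu = 8.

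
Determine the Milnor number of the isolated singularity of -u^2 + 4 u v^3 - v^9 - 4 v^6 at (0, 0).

8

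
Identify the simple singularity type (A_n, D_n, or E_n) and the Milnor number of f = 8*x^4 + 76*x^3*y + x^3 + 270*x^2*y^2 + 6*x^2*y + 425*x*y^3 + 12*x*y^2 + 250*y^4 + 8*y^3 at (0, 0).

Type E_7, Milnor number mu = 7.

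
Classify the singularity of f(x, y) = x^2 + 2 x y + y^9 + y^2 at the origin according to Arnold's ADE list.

A_{8}

The Hessian of f at 0 is [[2, 2], [2, 2]] with rank 1, so corank 1. A Groebner basis of the Jacobian ideal J(f) in C{x,y} is {y^8, x + y}; counting standard monomials gives mu = 8. Corank 1: A-series; mu = 8 gives A_8.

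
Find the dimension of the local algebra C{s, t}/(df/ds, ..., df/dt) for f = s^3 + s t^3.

7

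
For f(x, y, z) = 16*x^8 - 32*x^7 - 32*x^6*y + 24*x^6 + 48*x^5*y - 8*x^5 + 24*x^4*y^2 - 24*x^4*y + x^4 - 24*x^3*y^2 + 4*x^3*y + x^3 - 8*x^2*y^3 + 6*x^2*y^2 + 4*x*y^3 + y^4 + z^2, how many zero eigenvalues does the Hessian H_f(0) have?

2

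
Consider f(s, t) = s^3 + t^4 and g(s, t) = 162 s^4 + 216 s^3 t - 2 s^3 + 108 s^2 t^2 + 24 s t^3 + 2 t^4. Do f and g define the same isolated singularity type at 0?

The Hessian of f at 0 has rank 0. Corank 2; j^3 = s^3 is a perfect cube, so E-series; the 4-jet and mu = 6 give E_6. The Hessian of g at 0 has rank 0. Corank 2; j^3 = -2*s^3 is a perfect cube, so E-series; the 4-jet and mu = 6 give E_6. Both have type E_6, hence right-equivalent.

Yes.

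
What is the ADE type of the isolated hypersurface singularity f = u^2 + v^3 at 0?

A_2

The Hessian of f at 0 has rank 1. Corank 1: A-series; mu = 2 gives A_2.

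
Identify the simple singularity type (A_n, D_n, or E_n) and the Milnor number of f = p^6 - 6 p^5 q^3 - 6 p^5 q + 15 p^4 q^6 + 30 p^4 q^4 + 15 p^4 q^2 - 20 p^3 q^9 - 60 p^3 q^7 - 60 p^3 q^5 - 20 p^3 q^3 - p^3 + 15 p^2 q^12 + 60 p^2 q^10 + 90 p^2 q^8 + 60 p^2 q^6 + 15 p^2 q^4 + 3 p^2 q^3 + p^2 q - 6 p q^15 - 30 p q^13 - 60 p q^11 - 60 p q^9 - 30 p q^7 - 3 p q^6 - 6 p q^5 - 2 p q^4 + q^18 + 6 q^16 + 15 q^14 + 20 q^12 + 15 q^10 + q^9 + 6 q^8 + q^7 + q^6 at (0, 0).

Type D_7, Milnor number mu = 7.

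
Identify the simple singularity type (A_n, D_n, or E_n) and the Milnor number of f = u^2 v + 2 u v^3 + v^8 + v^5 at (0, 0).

Type D_9, Milnor number mu = 9.

The Hessian of f at 0 is [[0, 0], [0, 0]] with rank 0, so corank 2. A Groebner basis of the Jacobian ideal J(f) in C{u,v} is {u^4, u^3*v - u^2/8 - u*v^2/8, u^3 + u^2*v^2, u*v + v^3}; counting standard monomials gives mu = 9. Corank 2; j^3 = u^2*v has shape L^2 M (L != M), so D-series; mu = 9 gives D_9.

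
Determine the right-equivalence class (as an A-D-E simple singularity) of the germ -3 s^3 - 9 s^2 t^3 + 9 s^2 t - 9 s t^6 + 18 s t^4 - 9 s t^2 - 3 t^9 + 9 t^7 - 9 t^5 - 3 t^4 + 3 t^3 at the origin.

E_6

The Hessian of f at 0 has rank 0. Corank 2; j^3 = -3*(s - t)^3 is a perfect cube, so E-series; the 4-jet and mu = 6 give E_6.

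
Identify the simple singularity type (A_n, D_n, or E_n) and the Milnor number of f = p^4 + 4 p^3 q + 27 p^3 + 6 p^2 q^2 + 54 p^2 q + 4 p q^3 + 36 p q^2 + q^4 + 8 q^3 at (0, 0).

The Hessian of f at 0 is [[0, 0], [0, 0]] with rank 0, so corank 2. A Groebner basis of the Jacobian ideal J(f) in C{p,q} is {q^4, p*q^2 + 7*q^3/9, p^2 + 4*p*q/3 + 4*q^2/9}; counting standard monomials gives mu = 6. Corank 2; j^3 = (3*p + 2*q)^3 is a perfect cube, so E-series; the 4-jet and mu = 6 give E_6.

Type E_{6}, Milnor number mu = 6.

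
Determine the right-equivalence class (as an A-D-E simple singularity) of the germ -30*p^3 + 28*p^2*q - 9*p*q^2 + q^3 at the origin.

D_4

The Hessian of f at 0 has rank 0. Corank 2; j^3 = -(3*p - q)*(10*p^2 - 6*p*q + q^2) splits into three distinct lines over C (the quadratic factor has nonzero discriminant), so D_4.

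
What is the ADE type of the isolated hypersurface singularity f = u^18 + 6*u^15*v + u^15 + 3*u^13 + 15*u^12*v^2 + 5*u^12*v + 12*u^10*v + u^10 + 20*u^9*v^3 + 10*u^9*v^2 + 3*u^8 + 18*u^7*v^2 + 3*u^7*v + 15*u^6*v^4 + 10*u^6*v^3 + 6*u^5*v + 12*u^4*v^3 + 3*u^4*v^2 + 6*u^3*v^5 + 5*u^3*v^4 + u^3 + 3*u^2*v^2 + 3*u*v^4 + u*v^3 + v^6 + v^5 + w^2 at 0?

E7

The Hessian of f at 0 is [[0, 0, 0], [0, 0, 0], [0, 0, 2]] with rank 1, so corank 2. A Groebner basis of the Jacobian ideal J(f) in C{u,v,w} is {-u^2 + v^4 - v^3/3, u^3, u^2*v + u^2/3 + v^3/9, u^2 + u*v^2 + v^3/3, w}; counting standard monomials gives mu = 7. Corank 2; j^3 = u^3 is a perfect cube, so E-series; the 4-jet and mu = 7 give E_7.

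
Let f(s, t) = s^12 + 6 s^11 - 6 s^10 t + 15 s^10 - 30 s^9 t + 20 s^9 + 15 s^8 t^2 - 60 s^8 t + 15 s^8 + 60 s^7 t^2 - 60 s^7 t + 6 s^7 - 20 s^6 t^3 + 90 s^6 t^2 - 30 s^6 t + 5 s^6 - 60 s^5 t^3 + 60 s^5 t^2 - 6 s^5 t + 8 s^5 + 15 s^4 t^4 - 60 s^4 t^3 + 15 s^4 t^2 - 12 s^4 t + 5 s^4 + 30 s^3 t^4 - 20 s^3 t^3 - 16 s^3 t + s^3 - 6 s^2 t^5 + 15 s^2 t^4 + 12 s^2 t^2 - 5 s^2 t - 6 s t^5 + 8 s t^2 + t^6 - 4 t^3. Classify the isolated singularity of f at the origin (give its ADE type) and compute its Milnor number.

Type D_7, Milnor number mu = 7.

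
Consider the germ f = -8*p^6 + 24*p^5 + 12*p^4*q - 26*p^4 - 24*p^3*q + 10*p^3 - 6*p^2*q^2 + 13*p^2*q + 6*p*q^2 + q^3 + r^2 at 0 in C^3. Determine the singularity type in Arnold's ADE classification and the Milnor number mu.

The Hessian of f at 0 is [[0, 0, 0], [0, 0, 0], [0, 0, 2]] with rank 1, so corank 2. A Groebner basis of the Jacobian ideal J(f) in C{p,q,r} is {q^3, p^2 - 3*q^2/11, p*q + 6*q^2/11, r}; counting standard monomials gives mu = 4. Corank 2; j^3 = (2*p + q)*(5*p^2 + 4*p*q + q^2) splits into three distinct lines over C (the quadratic factor has nonzero discriminant), so D_4.

Type D_{4}, Milnor number mu = 4.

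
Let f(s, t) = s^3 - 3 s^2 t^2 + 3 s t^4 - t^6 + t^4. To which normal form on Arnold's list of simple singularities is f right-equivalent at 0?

The Hessian of f at 0 has rank 0. Corank 2; j^3 = s^3 is a perfect cube, so E-series; the 4-jet and mu = 6 give E_6.

E_6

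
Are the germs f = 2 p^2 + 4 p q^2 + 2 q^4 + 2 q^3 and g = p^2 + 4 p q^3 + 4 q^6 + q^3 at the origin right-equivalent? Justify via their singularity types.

Yes.

The Hessian of f at 0 has rank 1. Corank 1: A-series; mu = 2 gives A_2. The Hessian of g at 0 has rank 1. Corank 1: A-series; mu = 2 gives A_2. Both have type A_2, hence right-equivalent.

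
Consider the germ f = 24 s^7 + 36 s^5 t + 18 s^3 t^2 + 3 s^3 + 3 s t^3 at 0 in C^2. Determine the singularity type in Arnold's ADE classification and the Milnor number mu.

Type E_7, Milnor number mu = 7.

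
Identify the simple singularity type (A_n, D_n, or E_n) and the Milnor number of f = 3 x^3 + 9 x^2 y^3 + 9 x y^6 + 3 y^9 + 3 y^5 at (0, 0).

The Hessian of f at 0 has rank 0. Corank 2; j^3 = 3*x^3 is a perfect cube, so E-series; the 5-jet and mu = 8 give E_8.

Type E8, Milnor number mu = 8.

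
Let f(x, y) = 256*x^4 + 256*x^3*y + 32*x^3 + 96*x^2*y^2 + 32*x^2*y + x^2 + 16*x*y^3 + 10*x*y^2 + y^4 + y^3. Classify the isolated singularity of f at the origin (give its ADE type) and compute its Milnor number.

The Hessian of f at 0 is [[2, 0], [0, 0]] with rank 1, so corank 1. A Groebner basis of the Jacobian ideal J(f) in C{x,y} is {y^2, x}; counting standard monomials gives mu = 2. Corank 1: A-series; mu = 2 gives A_2.

Type A_2, Milnor number mu = 2.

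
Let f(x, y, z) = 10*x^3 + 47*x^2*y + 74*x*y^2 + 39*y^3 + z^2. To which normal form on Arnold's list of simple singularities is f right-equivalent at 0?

The Hessian of f at 0 has rank 1. Corank 2; j^3 = (2*x + 3*y)*(5*x^2 + 16*x*y + 13*y^2) splits into three distinct lines over C (the quadratic factor has nonzero discriminant), so D_4.

D4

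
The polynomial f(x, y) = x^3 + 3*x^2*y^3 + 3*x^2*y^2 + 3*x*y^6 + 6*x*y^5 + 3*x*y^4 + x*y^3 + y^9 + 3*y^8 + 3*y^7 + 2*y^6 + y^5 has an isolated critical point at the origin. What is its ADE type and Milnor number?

Type E_{7}, Milnor number mu = 7.

The Hessian of f at 0 is [[0, 0], [0, 0]] with rank 0, so corank 2. A Groebner basis of the Jacobian ideal J(f) in C{x,y} is {-x^2 + y^4 - y^3/3, x^3, x^2*y + x^2/3 + y^3/9, x^2 + x*y^2 + y^3/3}; counting standard monomials gives mu = 7. Corank 2; j^3 = x^3 is a perfect cube, so E-series; the 4-jet and mu = 7 give E_7.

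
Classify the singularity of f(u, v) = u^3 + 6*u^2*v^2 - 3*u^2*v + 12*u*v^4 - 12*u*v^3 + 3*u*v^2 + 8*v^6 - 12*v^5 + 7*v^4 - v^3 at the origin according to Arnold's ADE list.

E6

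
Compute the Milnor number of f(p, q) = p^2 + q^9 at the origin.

8

The Hessian of f at 0 has rank 1. Corank 1: A-series; mu = 8 gives A_8.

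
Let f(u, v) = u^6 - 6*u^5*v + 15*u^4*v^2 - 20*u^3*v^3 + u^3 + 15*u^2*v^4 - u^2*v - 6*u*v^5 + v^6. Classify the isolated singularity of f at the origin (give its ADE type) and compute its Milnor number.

Type D_7, Milnor number mu = 7.

The Hessian of f at 0 is [[0, 0], [0, 0]] with rank 0, so corank 2. A Groebner basis of the Jacobian ideal J(f) in C{u,v} is {-u*v/6 + v^5, u*v^2, u^2 - u*v}; counting standard monomials gives mu = 7. Corank 2; j^3 = u^2*(u - v) has shape L^2 M (L != M), so D-series; mu = 7 gives D_7.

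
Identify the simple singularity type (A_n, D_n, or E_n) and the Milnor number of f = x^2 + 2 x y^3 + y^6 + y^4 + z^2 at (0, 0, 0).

The Hessian of f at 0 is [[2, 0, 0], [0, 0, 0], [0, 0, 2]] with rank 2, so corank 1. A Groebner basis of the Jacobian ideal J(f) in C{x,y,z} is {y^3, x, z}; counting standard monomials gives mu = 3. Corank 1: A-series; mu = 3 gives A_3.

Type A_3, Milnor number mu = 3.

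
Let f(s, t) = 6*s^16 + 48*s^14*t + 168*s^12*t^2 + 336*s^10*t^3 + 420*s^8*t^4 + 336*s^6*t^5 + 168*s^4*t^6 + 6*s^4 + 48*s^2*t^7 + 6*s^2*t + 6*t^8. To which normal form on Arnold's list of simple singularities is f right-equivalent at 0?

D_9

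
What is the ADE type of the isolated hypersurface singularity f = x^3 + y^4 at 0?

The Hessian of f at 0 has rank 0. Corank 2; j^3 = x^3 is a perfect cube, so E-series; the 4-jet and mu = 6 give E_6.

E_6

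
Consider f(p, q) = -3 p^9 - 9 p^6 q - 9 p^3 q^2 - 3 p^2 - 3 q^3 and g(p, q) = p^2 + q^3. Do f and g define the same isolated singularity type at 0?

The Hessian of f at 0 has rank 1. Corank 1: A-series; mu = 2 gives A_2. The Hessian of g at 0 has rank 1. Corank 1: A-series; mu = 2 gives A_2. Both have type A_2, hence right-equivalent.

Yes.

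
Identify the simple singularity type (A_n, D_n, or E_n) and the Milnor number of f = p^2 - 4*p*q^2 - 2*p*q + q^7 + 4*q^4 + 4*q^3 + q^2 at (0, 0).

The Hessian of f at 0 has rank 1. Corank 1: A-series; mu = 6 gives A_6.

Type A6, Milnor number mu = 6.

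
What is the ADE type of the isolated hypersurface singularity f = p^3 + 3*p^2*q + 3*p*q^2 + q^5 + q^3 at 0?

E_8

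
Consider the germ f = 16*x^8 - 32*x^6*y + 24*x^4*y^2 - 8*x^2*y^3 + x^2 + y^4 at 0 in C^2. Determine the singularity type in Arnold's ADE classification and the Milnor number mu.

Type A3, Milnor number mu = 3.

The Hessian of f at 0 has rank 1. Corank 1: A-series; mu = 3 gives A_3.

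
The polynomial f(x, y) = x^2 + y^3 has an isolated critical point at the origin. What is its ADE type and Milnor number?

Type A2, Milnor number mu = 2.

The Hessian of f at 0 has rank 1. Corank 1: A-series; mu = 2 gives A_2.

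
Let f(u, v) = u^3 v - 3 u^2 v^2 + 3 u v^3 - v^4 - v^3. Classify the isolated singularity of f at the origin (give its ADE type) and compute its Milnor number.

Type E7, Milnor number mu = 7.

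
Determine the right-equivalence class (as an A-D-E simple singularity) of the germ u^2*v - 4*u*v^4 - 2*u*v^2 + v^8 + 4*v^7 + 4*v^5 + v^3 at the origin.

The Hessian of f at 0 has rank 0. Corank 2; j^3 = v*(u - v)^2 has shape L^2 M (L != M), so D-series; mu = 9 gives D_9.

D_{9}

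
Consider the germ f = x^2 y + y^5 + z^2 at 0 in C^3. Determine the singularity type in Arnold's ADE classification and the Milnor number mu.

Type D_6, Milnor number mu = 6.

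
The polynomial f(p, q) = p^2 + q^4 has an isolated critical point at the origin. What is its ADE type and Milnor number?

Type A_3, Milnor number mu = 3.

The Hessian of f at 0 has rank 1. Corank 1: A-series; mu = 3 gives A_3.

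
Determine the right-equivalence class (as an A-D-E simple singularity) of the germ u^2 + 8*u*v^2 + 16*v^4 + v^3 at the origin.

A2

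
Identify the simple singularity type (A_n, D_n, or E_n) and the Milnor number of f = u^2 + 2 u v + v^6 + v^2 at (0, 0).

Type A5, Milnor number mu = 5.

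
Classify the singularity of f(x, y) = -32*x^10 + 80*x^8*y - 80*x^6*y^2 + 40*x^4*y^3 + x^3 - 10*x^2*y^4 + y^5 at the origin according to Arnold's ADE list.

The Hessian of f at 0 is [[0, 0], [0, 0]] with rank 0, so corank 2. A Groebner basis of the Jacobian ideal J(f) in C{x,y} is {y^4, x^2}; counting standard monomials gives mu = 8. Corank 2; j^3 = x^3 is a perfect cube, so E-series; the 5-jet and mu = 8 give E_8.

E_{8}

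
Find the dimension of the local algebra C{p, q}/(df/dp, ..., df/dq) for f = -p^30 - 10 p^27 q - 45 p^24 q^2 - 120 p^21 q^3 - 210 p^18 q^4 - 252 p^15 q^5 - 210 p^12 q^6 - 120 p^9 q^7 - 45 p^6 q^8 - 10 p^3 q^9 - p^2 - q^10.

9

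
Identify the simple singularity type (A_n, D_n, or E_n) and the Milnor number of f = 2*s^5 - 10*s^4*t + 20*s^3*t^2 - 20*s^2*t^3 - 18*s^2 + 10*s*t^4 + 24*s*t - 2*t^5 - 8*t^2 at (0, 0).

Type A_{4}, Milnor number mu = 4.

The Hessian of f at 0 has rank 1. Corank 1: A-series; mu = 4 gives A_4.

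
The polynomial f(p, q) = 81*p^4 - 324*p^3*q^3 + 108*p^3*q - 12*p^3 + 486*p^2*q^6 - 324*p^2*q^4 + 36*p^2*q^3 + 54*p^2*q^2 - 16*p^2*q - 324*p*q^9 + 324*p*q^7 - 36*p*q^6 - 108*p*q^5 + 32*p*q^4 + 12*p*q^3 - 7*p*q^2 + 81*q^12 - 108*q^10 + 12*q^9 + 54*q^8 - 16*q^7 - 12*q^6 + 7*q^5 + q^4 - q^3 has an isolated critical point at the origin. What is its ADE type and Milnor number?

Type D_{5}, Milnor number mu = 5.

The Hessian of f at 0 has rank 0. Corank 2; j^3 = -(2*p + q)^2*(3*p + q) has shape L^2 M (L != M), so D-series; mu = 5 gives D_5.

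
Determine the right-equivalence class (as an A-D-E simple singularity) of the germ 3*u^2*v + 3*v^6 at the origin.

D7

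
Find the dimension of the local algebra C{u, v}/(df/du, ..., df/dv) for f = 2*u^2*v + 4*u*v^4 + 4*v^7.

The Hessian of f at 0 has rank 0. Corank 2; j^3 = 2*u^2*v has shape L^2 M (L != M), so D-series; mu = 8 gives D_8.

8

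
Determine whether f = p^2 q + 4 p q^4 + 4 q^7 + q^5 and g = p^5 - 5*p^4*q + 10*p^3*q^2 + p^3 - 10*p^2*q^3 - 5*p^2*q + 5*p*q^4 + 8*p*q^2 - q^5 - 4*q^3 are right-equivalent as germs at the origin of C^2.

Yes.

The Hessian of f at 0 has rank 0. Corank 2; j^3 = p^2*q has shape L^2 M (L != M), so D-series; mu = 6 gives D_6. The Hessian of g at 0 has rank 0. Corank 2; j^3 = (p - 2*q)^2*(p - q) has shape L^2 M (L != M), so D-series; mu = 6 gives D_6. Both have type D_6, hence right-equivalent.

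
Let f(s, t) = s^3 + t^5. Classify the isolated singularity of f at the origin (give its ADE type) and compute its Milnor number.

Type E_{8}, Milnor number mu = 8.

The Hessian of f at 0 has rank 0. Corank 2; j^3 = s^3 is a perfect cube, so E-series; the 5-jet and mu = 8 give E_8.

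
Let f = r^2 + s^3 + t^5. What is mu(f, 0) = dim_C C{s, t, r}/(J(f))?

8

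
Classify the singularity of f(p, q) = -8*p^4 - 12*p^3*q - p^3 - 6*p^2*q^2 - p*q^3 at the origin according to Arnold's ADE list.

E7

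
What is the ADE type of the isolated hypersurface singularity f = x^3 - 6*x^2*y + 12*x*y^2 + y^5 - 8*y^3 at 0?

E_8

The Hessian of f at 0 has rank 0. Corank 2; j^3 = (x - 2*y)^3 is a perfect cube, so E-series; the 5-jet and mu = 8 give E_8.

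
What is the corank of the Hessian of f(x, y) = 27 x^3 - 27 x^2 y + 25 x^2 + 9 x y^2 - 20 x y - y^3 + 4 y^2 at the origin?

1

Hessian at 0 has rank 1.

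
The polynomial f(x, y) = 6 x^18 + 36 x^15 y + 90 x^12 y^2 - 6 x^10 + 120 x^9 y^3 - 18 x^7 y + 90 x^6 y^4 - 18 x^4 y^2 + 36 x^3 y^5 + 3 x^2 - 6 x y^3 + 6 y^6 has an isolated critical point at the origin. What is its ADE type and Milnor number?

Type A5, Milnor number mu = 5.

The Hessian of f at 0 has rank 1. Corank 1: A-series; mu = 5 gives A_5.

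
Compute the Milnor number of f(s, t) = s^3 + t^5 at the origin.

8

The Hessian of f at 0 is [[0, 0], [0, 0]] with rank 0, so corank 2. A Groebner basis of the Jacobian ideal J(f) in C{s,t} is {t^4, s^2}; counting standard monomials gives mu = 8. Corank 2; j^3 = s^3 is a perfect cube, so E-series; the 5-jet and mu = 8 give E_8.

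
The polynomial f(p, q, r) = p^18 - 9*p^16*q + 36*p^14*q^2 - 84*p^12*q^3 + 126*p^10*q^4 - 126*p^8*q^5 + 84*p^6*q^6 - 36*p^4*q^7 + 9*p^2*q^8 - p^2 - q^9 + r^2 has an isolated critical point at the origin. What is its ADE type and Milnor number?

Type A_{8}, Milnor number mu = 8.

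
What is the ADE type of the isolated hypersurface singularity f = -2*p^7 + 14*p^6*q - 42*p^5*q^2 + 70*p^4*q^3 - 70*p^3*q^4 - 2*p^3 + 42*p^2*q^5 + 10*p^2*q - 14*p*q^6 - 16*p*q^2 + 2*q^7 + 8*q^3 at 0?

D_8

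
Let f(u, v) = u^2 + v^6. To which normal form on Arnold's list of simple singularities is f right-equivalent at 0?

A_{5}

The Hessian of f at 0 is [[2, 0], [0, 0]] with rank 1, so corank 1. A Groebner basis of the Jacobian ideal J(f) in C{u,v} is {v^5, u}; counting standard monomials gives mu = 5. Corank 1: A-series; mu = 5 gives A_5.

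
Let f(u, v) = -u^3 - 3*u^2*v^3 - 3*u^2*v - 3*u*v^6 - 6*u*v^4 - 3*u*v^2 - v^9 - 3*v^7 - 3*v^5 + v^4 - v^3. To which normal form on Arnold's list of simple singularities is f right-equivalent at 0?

E_{6}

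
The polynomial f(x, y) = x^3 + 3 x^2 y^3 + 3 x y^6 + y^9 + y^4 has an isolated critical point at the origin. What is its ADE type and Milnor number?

Type E_{6}, Milnor number mu = 6.

The Hessian of f at 0 has rank 0. Corank 2; j^3 = x^3 is a perfect cube, so E-series; the 4-jet and mu = 6 give E_6.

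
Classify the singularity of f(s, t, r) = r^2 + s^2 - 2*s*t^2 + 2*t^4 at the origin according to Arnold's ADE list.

The Hessian of f at 0 is [[2, 0, 0], [0, 0, 0], [0, 0, 2]] with rank 2, so corank 1. A Groebner basis of the Jacobian ideal J(f) in C{s,t,r} is {s^2, s*t, -s + t^2, r}; counting standard monomials gives mu = 3. Corank 1: A-series; mu = 3 gives A_3.

A_3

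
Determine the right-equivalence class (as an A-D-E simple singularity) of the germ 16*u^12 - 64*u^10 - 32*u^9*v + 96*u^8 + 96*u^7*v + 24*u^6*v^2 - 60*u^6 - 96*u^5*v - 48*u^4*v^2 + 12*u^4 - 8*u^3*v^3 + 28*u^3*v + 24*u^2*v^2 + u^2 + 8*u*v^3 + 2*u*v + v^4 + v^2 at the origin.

A_3

The Hessian of f at 0 has rank 1. Corank 1: A-series; mu = 3 gives A_3.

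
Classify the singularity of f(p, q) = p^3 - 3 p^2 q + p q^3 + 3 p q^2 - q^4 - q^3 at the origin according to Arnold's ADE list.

The Hessian of f at 0 is [[0, 0], [0, 0]] with rank 0, so corank 2. A Groebner basis of the Jacobian ideal J(f) in C{p,q} is {p^3 - 3*p^2*q - 6*p^2 + 12*p*q - 6*q^2, 3*p^2 + p*q^2 - 6*p*q + 3*q^2, 3*p^2 - 6*p*q + q^3 + 3*q^2}; counting standard monomials gives mu = 7. Corank 2; j^3 = (p - q)^3 is a perfect cube, so E-series; the 4-jet and mu = 7 give E_7.

E_7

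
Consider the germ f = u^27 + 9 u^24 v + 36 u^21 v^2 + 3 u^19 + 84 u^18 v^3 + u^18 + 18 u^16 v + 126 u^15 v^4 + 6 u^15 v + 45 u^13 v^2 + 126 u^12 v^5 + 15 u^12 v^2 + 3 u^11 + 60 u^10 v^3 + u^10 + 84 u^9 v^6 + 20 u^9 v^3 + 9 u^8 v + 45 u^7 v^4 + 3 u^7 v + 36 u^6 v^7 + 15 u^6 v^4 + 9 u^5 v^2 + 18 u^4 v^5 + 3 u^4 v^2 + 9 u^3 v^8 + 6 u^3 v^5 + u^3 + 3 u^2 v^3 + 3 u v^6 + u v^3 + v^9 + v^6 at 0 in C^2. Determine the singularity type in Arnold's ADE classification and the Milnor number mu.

The Hessian of f at 0 is [[0, 0], [0, 0]] with rank 0, so corank 2. A Groebner basis of the Jacobian ideal J(f) in C{u,v} is {u^3, u*v^2, 3*u^2 + v^3}; counting standard monomials gives mu = 7. Corank 2; j^3 = u^3 is a perfect cube, so E-series; the 4-jet and mu = 7 give E_7.

Type E_{7}, Milnor number mu = 7.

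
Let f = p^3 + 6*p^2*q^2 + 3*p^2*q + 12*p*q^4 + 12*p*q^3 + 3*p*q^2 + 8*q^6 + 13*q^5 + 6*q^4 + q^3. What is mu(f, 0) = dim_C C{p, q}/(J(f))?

The Hessian of f at 0 is [[0, 0], [0, 0]] with rank 0, so corank 2. A Groebner basis of the Jacobian ideal J(f) in C{p,q} is {q^4, p^3 + 3*p^2*q - 3*p^2/4 - 3*p*q/2 - 2*q^3 - 3*q^2/4, p^2/4 + p*q^2 + p*q/2 + q^3 + q^2/4}; counting standard monomials gives mu = 8. Corank 2; j^3 = (p + q)^3 is a perfect cube, so E-series; the 5-jet and mu = 8 give E_8.

8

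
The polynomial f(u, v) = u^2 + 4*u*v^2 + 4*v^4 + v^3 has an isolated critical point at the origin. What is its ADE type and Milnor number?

Type A2, Milnor number mu = 2.

The Hessian of f at 0 is [[2, 0], [0, 0]] with rank 1, so corank 1. A Groebner basis of the Jacobian ideal J(f) in C{u,v} is {v^2, u}; counting standard monomials gives mu = 2. Corank 1: A-series; mu = 2 gives A_2.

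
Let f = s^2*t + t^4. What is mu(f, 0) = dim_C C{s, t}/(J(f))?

The Hessian of f at 0 has rank 0. Corank 2; j^3 = s^2*t has shape L^2 M (L != M), so D-series; mu = 5 gives D_5.

5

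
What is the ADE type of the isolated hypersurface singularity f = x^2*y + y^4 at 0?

D_{5}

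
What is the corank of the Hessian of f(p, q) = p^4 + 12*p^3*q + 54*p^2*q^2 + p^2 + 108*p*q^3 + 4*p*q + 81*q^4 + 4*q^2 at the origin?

1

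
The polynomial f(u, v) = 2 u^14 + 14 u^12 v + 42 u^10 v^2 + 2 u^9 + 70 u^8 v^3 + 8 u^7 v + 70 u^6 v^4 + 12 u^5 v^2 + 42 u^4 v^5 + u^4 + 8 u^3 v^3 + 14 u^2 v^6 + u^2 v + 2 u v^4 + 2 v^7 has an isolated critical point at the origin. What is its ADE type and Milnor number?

The Hessian of f at 0 has rank 0. Corank 2; j^3 = u^2*v has shape L^2 M (L != M), so D-series; mu = 8 gives D_8.

Type D_8, Milnor number mu = 8.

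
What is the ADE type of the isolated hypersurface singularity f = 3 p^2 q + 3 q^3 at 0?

The Hessian of f at 0 has rank 0. Corank 2; j^3 = 3*q*(p^2 + q^2) splits into three distinct lines over C (the quadratic factor has nonzero discriminant), so D_4.

D_{4}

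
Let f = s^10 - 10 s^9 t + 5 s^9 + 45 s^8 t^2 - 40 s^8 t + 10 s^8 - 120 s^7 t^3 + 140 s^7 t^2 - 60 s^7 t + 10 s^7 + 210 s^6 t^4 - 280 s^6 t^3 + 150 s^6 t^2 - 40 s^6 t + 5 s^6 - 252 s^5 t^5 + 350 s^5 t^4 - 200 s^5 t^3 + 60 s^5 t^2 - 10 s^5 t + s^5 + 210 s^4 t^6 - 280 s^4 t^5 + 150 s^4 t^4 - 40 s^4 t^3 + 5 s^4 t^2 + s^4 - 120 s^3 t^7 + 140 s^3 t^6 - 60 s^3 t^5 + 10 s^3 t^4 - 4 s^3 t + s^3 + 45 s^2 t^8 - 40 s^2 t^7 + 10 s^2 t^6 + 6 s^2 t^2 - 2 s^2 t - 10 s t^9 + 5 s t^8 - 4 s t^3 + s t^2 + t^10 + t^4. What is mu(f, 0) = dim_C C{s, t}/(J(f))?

6

The Hessian of f at 0 has rank 0. Corank 2; j^3 = s*(s - t)^2 has shape L^2 M (L != M), so D-series; mu = 6 gives D_6.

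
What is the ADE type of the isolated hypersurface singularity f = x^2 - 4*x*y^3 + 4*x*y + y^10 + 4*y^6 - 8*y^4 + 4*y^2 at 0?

A9

The Hessian of f at 0 is [[2, 4], [4, 8]] with rank 1, so corank 1. A Groebner basis of the Jacobian ideal J(f) in C{x,y} is {x^3 + 6*x^2*y + 12*x*y^2 + 4*x + 8*y, -x/2 + y^3 - y}; counting standard monomials gives mu = 9. Corank 1: A-series; mu = 9 gives A_9.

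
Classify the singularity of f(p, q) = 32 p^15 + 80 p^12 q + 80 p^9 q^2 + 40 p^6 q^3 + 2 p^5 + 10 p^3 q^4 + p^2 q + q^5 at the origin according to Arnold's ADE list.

D_6

The Hessian of f at 0 is [[0, 0], [0, 0]] with rank 0, so corank 2. A Groebner basis of the Jacobian ideal J(f) in C{p,q} is {p^2/5 + q^4, p^3, p*q}; counting standard monomials gives mu = 6. Corank 2; j^3 = p^2*q has shape L^2 M (L != M), so D-series; mu = 6 gives D_6.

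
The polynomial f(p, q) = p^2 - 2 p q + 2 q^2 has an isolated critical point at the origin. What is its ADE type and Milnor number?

The Hessian of f at 0 has rank 2. Corank 0: nondegenerate Morse point, so A_1.

Type A1, Milnor number mu = 1.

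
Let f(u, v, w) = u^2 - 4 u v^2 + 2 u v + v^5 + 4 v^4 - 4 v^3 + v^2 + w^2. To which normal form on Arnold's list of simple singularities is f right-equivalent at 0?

A_{4}

The Hessian of f at 0 is [[2, 2, 0], [2, 2, 0], [0, 0, 2]] with rank 2, so corank 1. A Groebner basis of the Jacobian ideal J(f) in C{u,v,w} is {u^2 + 2*u*v + u/2 + v/2, -u/2 + v^2 - v/2, w}; counting standard monomials gives mu = 4. Corank 1: A-series; mu = 4 gives A_4.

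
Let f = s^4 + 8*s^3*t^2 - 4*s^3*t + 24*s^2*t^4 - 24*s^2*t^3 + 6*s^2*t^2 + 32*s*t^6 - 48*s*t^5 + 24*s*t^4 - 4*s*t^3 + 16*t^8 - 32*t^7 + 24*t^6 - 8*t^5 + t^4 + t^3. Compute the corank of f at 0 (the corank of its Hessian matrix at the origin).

Hessian at 0 has rank 0.

2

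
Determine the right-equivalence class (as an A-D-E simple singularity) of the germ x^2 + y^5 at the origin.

A_4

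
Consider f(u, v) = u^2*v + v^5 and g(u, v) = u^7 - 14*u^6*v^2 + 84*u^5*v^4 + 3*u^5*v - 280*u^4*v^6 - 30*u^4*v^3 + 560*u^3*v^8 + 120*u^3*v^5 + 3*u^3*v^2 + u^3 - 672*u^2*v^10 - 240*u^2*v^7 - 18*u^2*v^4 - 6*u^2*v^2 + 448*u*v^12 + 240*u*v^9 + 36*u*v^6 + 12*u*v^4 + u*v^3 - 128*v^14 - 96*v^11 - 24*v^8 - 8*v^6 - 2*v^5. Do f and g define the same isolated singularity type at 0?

No.

The Hessian of f at 0 is [[0, 0], [0, 0]] with rank 0, so corank 2. A Groebner basis of the Jacobian ideal J(f) in C{u,v} is {u^2/5 + v^4, u^3, u*v}; counting standard monomials gives mu = 6. Corank 2; j^3 = u^2*v has shape L^2 M (L != M), so D-series; mu = 6 gives D_6. The Hessian of g at 0 is [[0, 0], [0, 0]] with rank 0, so corank 2. A Groebner basis of the Jacobian ideal J(g) in C{u,v} is {-u^2/4 + v^4 - v^3/12, u^3, u^2*v + u^2/12 + v^3/36, -u^2/2 + u*v^2 - v^3/6}; counting standard monomials gives mu = 7. Corank 2; j^3 = u^3 is a perfect cube, so E-series; the 4-jet and mu = 7 give E_7. f is D_6 but g is E_7, hence not right-equivalent.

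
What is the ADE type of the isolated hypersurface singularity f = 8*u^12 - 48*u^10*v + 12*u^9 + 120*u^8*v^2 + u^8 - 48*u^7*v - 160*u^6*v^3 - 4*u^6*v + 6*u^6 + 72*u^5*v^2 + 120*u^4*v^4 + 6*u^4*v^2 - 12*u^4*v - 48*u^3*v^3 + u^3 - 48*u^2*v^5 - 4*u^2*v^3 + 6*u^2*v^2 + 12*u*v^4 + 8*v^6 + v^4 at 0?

E_{6}

The Hessian of f at 0 has rank 0. Corank 2; j^3 = u^3 is a perfect cube, so E-series; the 4-jet and mu = 6 give E_6.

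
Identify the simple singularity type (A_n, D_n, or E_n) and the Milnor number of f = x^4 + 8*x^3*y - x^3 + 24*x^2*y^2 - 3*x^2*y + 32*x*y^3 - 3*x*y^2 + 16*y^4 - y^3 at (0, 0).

Type E_{6}, Milnor number mu = 6.

The Hessian of f at 0 has rank 0. Corank 2; j^3 = -(x + y)^3 is a perfect cube, so E-series; the 4-jet and mu = 6 give E_6.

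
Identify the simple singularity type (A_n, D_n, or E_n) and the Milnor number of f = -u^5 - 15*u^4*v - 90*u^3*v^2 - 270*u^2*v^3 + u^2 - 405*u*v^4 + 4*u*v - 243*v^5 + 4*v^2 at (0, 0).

Type A4, Milnor number mu = 4.

The Hessian of f at 0 has rank 1. Corank 1: A-series; mu = 4 gives A_4.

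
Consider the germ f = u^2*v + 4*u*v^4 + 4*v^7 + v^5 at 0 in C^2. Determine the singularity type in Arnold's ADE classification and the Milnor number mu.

Type D_6, Milnor number mu = 6.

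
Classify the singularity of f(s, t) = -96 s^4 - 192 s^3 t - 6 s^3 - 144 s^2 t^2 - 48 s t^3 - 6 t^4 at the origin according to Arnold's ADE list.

E6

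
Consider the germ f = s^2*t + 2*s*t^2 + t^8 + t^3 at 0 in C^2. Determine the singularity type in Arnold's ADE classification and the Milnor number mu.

Type D9, Milnor number mu = 9.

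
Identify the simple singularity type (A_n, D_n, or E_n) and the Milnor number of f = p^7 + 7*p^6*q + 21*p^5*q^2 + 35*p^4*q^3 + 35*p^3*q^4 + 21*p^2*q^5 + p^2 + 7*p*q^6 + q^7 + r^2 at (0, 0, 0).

The Hessian of f at 0 has rank 2. Corank 1: A-series; mu = 6 gives A_6.

Type A_6, Milnor number mu = 6.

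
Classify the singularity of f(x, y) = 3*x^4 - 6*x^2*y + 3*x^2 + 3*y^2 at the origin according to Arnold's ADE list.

A_{1}

The Hessian of f at 0 has rank 2. Corank 0: nondegenerate Morse point, so A_1.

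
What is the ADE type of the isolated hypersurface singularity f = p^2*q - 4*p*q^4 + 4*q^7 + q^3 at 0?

D4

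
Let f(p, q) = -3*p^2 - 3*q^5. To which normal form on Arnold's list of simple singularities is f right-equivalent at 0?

The Hessian of f at 0 has rank 1. Corank 1: A-series; mu = 4 gives A_4.

A4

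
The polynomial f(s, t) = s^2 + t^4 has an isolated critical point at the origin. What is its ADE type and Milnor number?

The Hessian of f at 0 is [[2, 0], [0, 0]] with rank 1, so corank 1. A Groebner basis of the Jacobian ideal J(f) in C{s,t} is {t^3, s}; counting standard monomials gives mu = 3. Corank 1: A-series; mu = 3 gives A_3.

Type A_{3}, Milnor number mu = 3.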